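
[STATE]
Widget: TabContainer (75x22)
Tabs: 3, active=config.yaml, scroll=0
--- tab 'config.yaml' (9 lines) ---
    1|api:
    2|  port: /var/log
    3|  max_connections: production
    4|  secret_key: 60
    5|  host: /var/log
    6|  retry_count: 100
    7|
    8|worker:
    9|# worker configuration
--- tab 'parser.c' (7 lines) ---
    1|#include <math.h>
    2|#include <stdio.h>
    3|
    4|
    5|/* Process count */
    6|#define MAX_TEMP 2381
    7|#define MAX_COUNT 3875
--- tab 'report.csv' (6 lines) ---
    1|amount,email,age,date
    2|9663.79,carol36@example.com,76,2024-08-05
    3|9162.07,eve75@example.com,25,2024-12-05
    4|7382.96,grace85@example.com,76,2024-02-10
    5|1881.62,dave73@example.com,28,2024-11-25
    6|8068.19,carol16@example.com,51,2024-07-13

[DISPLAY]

[config.yaml]│ parser.c │ report.csv                                       
───────────────────────────────────────────────────────────────────────────
api:                                                                       
  port: /var/log                                                           
  max_connections: production                                              
  secret_key: 60                                                           
  host: /var/log                                                           
  retry_count: 100                                                         
                                                                           
worker:                                                                    
# worker configuration                                                     
                                                                           
                                                                           
                                                                           
                                                                           
                                                                           
                                                                           
                                                                           
                                                                           
                                                                           
                                                                           
                                                                           


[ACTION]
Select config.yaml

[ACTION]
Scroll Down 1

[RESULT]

[config.yaml]│ parser.c │ report.csv                                       
───────────────────────────────────────────────────────────────────────────
  port: /var/log                                                           
  max_connections: production                                              
  secret_key: 60                                                           
  host: /var/log                                                           
  retry_count: 100                                                         
                                                                           
worker:                                                                    
# worker configuration                                                     
                                                                           
                                                                           
                                                                           
                                                                           
                                                                           
                                                                           
                                                                           
                                                                           
                                                                           
                                                                           
                                                                           
                                                                           


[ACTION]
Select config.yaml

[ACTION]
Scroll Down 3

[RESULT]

[config.yaml]│ parser.c │ report.csv                                       
───────────────────────────────────────────────────────────────────────────
  secret_key: 60                                                           
  host: /var/log                                                           
  retry_count: 100                                                         
                                                                           
worker:                                                                    
# worker configuration                                                     
                                                                           
                                                                           
                                                                           
                                                                           
                                                                           
                                                                           
                                                                           
                                                                           
                                                                           
                                                                           
                                                                           
                                                                           
                                                                           
                                                                           


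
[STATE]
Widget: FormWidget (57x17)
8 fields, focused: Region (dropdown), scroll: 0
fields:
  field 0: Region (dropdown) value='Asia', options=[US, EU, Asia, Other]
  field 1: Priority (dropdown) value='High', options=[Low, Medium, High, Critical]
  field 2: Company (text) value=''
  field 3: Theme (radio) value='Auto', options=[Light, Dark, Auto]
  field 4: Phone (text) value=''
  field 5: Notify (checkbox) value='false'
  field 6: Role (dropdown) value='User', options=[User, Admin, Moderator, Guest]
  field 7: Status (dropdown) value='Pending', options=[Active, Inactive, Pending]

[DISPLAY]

> Region:     [Asia                                    ▼]
  Priority:   [High                                    ▼]
  Company:    [                                         ]
  Theme:      ( ) Light  ( ) Dark  (●) Auto              
  Phone:      [                                         ]
  Notify:     [ ]                                        
  Role:       [User                                    ▼]
  Status:     [Pending                                 ▼]
                                                         
                                                         
                                                         
                                                         
                                                         
                                                         
                                                         
                                                         
                                                         


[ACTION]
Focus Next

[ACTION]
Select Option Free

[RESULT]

  Region:     [Asia                                    ▼]
> Priority:   [High                                    ▼]
  Company:    [                                         ]
  Theme:      ( ) Light  ( ) Dark  (●) Auto              
  Phone:      [                                         ]
  Notify:     [ ]                                        
  Role:       [User                                    ▼]
  Status:     [Pending                                 ▼]
                                                         
                                                         
                                                         
                                                         
                                                         
                                                         
                                                         
                                                         
                                                         


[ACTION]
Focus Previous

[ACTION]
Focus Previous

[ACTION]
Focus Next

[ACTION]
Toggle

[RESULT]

> Region:     [Asia                                    ▼]
  Priority:   [High                                    ▼]
  Company:    [                                         ]
  Theme:      ( ) Light  ( ) Dark  (●) Auto              
  Phone:      [                                         ]
  Notify:     [ ]                                        
  Role:       [User                                    ▼]
  Status:     [Pending                                 ▼]
                                                         
                                                         
                                                         
                                                         
                                                         
                                                         
                                                         
                                                         
                                                         


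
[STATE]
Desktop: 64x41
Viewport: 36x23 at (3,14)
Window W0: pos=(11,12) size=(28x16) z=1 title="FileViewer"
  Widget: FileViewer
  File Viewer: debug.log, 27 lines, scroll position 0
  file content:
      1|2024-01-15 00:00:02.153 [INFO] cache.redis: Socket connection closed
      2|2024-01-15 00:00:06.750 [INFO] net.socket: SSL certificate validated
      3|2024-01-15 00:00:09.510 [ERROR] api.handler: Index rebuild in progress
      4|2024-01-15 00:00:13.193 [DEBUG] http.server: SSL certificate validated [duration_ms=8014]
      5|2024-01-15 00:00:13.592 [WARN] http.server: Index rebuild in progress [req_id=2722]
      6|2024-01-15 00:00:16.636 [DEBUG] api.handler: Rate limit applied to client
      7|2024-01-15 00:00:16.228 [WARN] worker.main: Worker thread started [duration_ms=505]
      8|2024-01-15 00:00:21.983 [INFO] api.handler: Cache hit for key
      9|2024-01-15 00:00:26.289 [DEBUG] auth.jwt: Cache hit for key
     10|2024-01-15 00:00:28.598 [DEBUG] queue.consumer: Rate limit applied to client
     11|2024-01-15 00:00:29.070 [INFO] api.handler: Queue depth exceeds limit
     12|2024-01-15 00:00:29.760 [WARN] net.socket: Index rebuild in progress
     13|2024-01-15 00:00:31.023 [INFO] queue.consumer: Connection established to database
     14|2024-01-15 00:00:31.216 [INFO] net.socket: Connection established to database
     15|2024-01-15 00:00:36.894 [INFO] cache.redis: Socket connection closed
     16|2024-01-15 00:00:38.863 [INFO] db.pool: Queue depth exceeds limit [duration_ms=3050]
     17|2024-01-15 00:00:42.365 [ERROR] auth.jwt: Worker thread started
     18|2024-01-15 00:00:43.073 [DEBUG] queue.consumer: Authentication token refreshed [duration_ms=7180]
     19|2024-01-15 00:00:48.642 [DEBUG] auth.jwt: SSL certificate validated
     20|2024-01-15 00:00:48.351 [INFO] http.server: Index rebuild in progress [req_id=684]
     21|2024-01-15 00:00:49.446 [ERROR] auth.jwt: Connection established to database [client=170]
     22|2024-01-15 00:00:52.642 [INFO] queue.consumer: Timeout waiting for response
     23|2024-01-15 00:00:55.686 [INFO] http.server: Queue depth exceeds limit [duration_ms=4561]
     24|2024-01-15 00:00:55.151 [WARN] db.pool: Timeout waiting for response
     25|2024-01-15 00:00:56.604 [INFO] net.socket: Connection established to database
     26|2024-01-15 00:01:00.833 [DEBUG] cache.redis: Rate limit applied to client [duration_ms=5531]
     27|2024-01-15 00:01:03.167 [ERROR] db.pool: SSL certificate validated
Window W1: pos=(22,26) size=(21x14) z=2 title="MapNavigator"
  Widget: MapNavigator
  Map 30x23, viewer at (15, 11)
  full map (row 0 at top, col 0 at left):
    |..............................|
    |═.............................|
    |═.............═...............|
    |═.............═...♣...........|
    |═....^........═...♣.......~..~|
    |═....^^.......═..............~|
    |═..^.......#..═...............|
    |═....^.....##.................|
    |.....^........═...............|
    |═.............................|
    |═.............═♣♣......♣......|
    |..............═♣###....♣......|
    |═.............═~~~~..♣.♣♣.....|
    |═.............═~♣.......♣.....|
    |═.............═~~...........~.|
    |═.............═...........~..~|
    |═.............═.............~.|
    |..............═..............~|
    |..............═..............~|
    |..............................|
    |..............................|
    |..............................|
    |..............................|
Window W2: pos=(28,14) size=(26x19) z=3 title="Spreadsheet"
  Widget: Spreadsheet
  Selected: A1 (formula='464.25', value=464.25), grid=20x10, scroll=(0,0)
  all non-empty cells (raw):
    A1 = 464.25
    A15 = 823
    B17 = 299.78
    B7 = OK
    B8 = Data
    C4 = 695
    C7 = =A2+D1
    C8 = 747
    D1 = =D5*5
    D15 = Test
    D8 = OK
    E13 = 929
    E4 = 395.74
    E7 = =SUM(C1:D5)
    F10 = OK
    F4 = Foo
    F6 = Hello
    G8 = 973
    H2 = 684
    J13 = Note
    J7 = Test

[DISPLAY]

        ┠────────────────┏━━━━━━━━━━
        ┃2024-01-15 00:00┃ Spreadshe
        ┃2024-01-15 00:00┠──────────
        ┃2024-01-15 00:00┃A1: 464.25
        ┃2024-01-15 00:00┃       A  
        ┃2024-01-15 00:00┃----------
        ┃2024-01-15 00:00┃  1 [464.2
        ┃2024-01-15 00:00┃  2       
        ┃2024-01-15 00:00┃  3       
        ┃2024-01-15 00:00┃  4       
        ┃2024-01-15 00:00┃  5       
        ┃2024-01-15 00:00┃  6       
        ┃2024-01-15┏━━━━━┃  7       
        ┗━━━━━━━━━━┃ MapN┃  8       
                   ┠─────┃  9       
                   ┃.....┃ 10       
                   ┃.....┃ 11       
                   ┃.....┃ 12       
                   ┃.....┗━━━━━━━━━━
                   ┃........═♣♣.....
                   ┃........═@###...
                   ┃........═~~~~..♣
                   ┃........═~♣.....


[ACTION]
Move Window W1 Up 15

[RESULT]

        ┠──────────┃.....┏━━━━━━━━━━
        ┃2024-01-15┃.....┃ Spreadshe
        ┃2024-01-15┃.....┠──────────
        ┃2024-01-15┃.....┃A1: 464.25
        ┃2024-01-15┃.....┃       A  
        ┃2024-01-15┃.....┃----------
        ┃2024-01-15┃.....┃  1 [464.2
        ┃2024-01-15┃.....┃  2       
        ┃2024-01-15┃.....┃  3       
        ┃2024-01-15┃.....┃  4       
        ┃2024-01-15┗━━━━━┃  5       
        ┃2024-01-15 00:00┃  6       
        ┃2024-01-15 00:00┃  7       
        ┗━━━━━━━━━━━━━━━━┃  8       
                         ┃  9       
                         ┃ 10       
                         ┃ 11       
                         ┃ 12       
                         ┗━━━━━━━━━━
                                    
                                    
                                    
                                    


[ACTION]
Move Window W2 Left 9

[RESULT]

        ┠───────┏━━━━━━━━━━━━━━━━━━━
        ┃2024-01┃ Spreadsheet       
        ┃2024-01┠───────────────────
        ┃2024-01┃A1: 464.25         
        ┃2024-01┃       A       B   
        ┃2024-01┃-------------------
        ┃2024-01┃  1 [464.25]       
        ┃2024-01┃  2        0       
        ┃2024-01┃  3        0       
        ┃2024-01┃  4        0       
        ┃2024-01┃  5        0       
        ┃2024-01┃  6        0       
        ┃2024-01┃  7        0OK     
        ┗━━━━━━━┃  8        0Data   
                ┃  9        0       
                ┃ 10        0       
                ┃ 11        0       
                ┃ 12        0       
                ┗━━━━━━━━━━━━━━━━━━━
                                    
                                    
                                    
                                    


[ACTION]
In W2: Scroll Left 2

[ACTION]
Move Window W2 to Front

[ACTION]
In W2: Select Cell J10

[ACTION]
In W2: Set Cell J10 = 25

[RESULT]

        ┠───────┏━━━━━━━━━━━━━━━━━━━
        ┃2024-01┃ Spreadsheet       
        ┃2024-01┠───────────────────
        ┃2024-01┃J10: 25            
        ┃2024-01┃       A       B   
        ┃2024-01┃-------------------
        ┃2024-01┃  1   464.25       
        ┃2024-01┃  2        0       
        ┃2024-01┃  3        0       
        ┃2024-01┃  4        0       
        ┃2024-01┃  5        0       
        ┃2024-01┃  6        0       
        ┃2024-01┃  7        0OK     
        ┗━━━━━━━┃  8        0Data   
                ┃  9        0       
                ┃ 10        0       
                ┃ 11        0       
                ┃ 12        0       
                ┗━━━━━━━━━━━━━━━━━━━
                                    
                                    
                                    
                                    


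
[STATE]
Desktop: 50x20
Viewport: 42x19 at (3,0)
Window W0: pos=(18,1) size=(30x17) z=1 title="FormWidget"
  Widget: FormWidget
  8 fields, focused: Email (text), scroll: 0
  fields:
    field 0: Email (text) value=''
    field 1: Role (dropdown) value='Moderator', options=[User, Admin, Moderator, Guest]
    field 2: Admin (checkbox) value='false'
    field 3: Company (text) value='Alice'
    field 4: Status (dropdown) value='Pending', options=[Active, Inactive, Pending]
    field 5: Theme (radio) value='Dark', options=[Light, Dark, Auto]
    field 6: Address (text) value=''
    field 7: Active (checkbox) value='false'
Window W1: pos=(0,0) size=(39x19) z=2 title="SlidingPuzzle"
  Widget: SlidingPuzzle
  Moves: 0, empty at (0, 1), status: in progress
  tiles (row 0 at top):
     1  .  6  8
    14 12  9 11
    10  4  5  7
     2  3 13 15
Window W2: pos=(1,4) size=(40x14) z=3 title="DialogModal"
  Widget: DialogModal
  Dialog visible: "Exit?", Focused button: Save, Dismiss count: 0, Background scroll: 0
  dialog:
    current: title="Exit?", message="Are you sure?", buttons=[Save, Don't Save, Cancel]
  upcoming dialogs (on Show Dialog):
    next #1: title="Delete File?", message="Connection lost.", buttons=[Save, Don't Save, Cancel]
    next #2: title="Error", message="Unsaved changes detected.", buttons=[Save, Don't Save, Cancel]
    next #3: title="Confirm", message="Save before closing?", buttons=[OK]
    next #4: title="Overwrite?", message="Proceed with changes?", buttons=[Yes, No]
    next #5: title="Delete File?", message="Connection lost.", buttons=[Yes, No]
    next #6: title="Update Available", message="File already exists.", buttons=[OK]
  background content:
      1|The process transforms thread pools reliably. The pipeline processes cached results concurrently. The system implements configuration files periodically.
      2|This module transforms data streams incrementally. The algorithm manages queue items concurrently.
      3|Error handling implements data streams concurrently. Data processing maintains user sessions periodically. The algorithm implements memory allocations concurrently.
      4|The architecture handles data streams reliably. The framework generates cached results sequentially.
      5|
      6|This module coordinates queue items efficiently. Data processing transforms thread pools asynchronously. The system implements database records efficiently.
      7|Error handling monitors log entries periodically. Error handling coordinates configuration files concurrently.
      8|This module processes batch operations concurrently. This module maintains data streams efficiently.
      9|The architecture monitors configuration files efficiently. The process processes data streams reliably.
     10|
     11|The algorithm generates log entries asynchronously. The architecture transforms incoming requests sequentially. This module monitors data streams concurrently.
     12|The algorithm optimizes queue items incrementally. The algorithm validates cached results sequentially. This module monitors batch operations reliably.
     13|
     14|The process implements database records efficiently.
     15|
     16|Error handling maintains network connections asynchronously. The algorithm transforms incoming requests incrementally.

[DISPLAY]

━━━━━━━━━━━━━━━━━━━━━━━━━━━━━━━━━━━┓      
lidingPuzzle                       ┃━━━━━━
───────────────────────────────────┨      
───┬────┬────┬────┐                ┃──────
━━━━━━━━━━━━━━━━━━━━━━━━━━━━━━━━━━━━━┓    
DialogModal                          ┃or  
─────────────────────────────────────┨    
he process transforms thread pools re┃    
his module transforms data streams in┃    
rr┌──────────────────────────────┐ams┃t  (
he│            Exit?             │ms ┃    
  │        Are you sure?         │   ┃    
hi│ [Save]  Don't Save   Cancel  │ ef┃    
rr└──────────────────────────────┘ pe┃    
his module processes batch operations┃    
he architecture monitors configuratio┃    
                                     ┃    
━━━━━━━━━━━━━━━━━━━━━━━━━━━━━━━━━━━━━┛━━━━
━━━━━━━━━━━━━━━━━━━━━━━━━━━━━━━━━━━┛      


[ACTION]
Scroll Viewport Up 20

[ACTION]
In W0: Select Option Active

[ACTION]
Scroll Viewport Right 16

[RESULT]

━━━━━━━━━━━━━━━━━━━━━━━━━━━━━━┓           
gPuzzle                       ┃━━━━━━━━┓  
──────────────────────────────┨        ┃  
───┬────┬────┐                ┃────────┨  
━━━━━━━━━━━━━━━━━━━━━━━━━━━━━━━━┓     ]┃  
gModal                          ┃or  ▼]┃  
────────────────────────────────┨      ┃  
ocess transforms thread pools re┃     ]┃  
odule transforms data streams in┃    ▼]┃  
────────────────────────────┐ams┃t  (●)┃  
          Exit?             │ms ┃     ]┃  
      Are you sure?         │   ┃      ┃  
Save]  Don't Save   Cancel  │ ef┃      ┃  
────────────────────────────┘ pe┃      ┃  
odule processes batch operations┃      ┃  
chitecture monitors configuratio┃      ┃  
                                ┃      ┃  
━━━━━━━━━━━━━━━━━━━━━━━━━━━━━━━━┛━━━━━━┛  
━━━━━━━━━━━━━━━━━━━━━━━━━━━━━━┛           


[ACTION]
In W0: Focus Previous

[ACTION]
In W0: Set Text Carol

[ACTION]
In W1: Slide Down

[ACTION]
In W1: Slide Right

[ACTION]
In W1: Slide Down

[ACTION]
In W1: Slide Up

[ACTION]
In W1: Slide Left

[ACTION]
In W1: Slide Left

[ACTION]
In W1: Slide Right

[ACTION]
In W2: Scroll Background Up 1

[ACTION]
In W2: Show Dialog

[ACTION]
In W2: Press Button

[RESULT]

━━━━━━━━━━━━━━━━━━━━━━━━━━━━━━┓           
gPuzzle                       ┃━━━━━━━━┓  
──────────────────────────────┨        ┃  
───┬────┬────┐                ┃────────┨  
━━━━━━━━━━━━━━━━━━━━━━━━━━━━━━━━┓     ]┃  
gModal                          ┃or  ▼]┃  
────────────────────────────────┨      ┃  
ocess transforms thread pools re┃     ]┃  
odule transforms data streams in┃    ▼]┃  
handling implements data streams┃t  (●)┃  
chitecture handles data streams ┃     ]┃  
                                ┃      ┃  
odule coordinates queue items ef┃      ┃  
handling monitors log entries pe┃      ┃  
odule processes batch operations┃      ┃  
chitecture monitors configuratio┃      ┃  
                                ┃      ┃  
━━━━━━━━━━━━━━━━━━━━━━━━━━━━━━━━┛━━━━━━┛  
━━━━━━━━━━━━━━━━━━━━━━━━━━━━━━┛           


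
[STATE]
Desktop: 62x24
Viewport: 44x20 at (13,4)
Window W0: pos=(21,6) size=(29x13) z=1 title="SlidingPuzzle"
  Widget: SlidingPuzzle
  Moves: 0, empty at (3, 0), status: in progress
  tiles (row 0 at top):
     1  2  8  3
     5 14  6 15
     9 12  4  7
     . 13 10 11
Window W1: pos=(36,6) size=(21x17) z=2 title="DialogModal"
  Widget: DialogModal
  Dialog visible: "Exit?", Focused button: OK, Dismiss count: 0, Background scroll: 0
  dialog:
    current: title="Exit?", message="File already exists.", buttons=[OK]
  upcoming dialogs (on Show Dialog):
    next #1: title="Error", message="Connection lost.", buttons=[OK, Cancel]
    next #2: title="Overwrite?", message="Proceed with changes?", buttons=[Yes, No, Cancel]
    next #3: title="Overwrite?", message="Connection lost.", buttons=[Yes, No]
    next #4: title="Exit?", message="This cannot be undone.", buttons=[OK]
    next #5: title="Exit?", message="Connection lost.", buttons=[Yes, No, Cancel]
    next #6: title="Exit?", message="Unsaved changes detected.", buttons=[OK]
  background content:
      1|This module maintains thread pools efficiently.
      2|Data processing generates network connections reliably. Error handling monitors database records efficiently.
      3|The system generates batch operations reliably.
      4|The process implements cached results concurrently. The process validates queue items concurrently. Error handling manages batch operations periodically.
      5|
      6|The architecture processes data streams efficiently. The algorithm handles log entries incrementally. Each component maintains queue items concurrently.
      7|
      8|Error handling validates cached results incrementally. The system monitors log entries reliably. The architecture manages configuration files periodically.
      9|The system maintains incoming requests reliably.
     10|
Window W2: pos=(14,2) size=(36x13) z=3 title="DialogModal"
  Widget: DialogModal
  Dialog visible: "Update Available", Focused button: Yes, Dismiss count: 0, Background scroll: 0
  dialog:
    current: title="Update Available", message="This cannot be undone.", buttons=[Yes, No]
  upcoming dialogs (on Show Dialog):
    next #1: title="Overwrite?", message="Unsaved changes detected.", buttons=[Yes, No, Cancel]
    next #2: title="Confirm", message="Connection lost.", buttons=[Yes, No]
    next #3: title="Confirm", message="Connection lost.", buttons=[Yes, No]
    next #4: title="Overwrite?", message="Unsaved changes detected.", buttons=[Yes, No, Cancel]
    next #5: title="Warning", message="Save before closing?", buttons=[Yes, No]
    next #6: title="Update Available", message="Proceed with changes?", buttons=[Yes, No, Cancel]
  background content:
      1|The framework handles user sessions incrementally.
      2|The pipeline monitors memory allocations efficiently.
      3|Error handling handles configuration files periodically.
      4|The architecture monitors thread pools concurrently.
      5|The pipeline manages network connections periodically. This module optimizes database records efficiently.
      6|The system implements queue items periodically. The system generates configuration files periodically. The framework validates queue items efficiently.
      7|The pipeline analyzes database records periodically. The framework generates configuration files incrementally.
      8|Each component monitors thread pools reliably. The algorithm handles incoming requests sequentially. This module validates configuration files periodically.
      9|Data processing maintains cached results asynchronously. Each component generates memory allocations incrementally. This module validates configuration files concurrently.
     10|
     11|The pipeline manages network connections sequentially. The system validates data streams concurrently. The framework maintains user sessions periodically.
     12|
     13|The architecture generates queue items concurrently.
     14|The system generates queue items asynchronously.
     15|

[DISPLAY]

 ┠──────────────────────────────────┨       
 ┃The framework handles user session┃       
 ┃The pipeline monitors memory alloc┃━━━━━━┓
 ┃Erro┌────────────────────────┐rati┃      ┃
 ┃The │    Update Available    │ad p┃──────┨
 ┃The │ This cannot be undone. │onne┃aintai┃
 ┃The │       [Yes]  No        │ems ┃ng gen┃
 ┃The └────────────────────────┘ rec┃nerate┃
 ┃Each component monitors thread poo┃mpleme┃
 ┃Data processing maintains cached r┃───┐  ┃
 ┗━━━━━━━━━━━━━━━━━━━━━━━━━━━━━━━━━━┛   │pr┃
        ┃├────┼────┼───┃  │File already │  ┃
        ┃│    │ 13 │ 10┃Er│     [OK]    │li┃
        ┃└────┴────┴───┃Th└─────────────┘in┃
        ┗━━━━━━━━━━━━━━┃                   ┃
                       ┃                   ┃
                       ┃                   ┃
                       ┃                   ┃
                       ┗━━━━━━━━━━━━━━━━━━━┛
                                            


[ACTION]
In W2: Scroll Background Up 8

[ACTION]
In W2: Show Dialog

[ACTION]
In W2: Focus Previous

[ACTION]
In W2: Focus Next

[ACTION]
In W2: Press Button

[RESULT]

 ┠──────────────────────────────────┨       
 ┃The framework handles user session┃       
 ┃The pipeline monitors memory alloc┃━━━━━━┓
 ┃Error handling handles configurati┃      ┃
 ┃The architecture monitors thread p┃──────┨
 ┃The pipeline manages network conne┃aintai┃
 ┃The system implements queue items ┃ng gen┃
 ┃The pipeline analyzes database rec┃nerate┃
 ┃Each component monitors thread poo┃mpleme┃
 ┃Data processing maintains cached r┃───┐  ┃
 ┗━━━━━━━━━━━━━━━━━━━━━━━━━━━━━━━━━━┛   │pr┃
        ┃├────┼────┼───┃  │File already │  ┃
        ┃│    │ 13 │ 10┃Er│     [OK]    │li┃
        ┃└────┴────┴───┃Th└─────────────┘in┃
        ┗━━━━━━━━━━━━━━┃                   ┃
                       ┃                   ┃
                       ┃                   ┃
                       ┃                   ┃
                       ┗━━━━━━━━━━━━━━━━━━━┛
                                            


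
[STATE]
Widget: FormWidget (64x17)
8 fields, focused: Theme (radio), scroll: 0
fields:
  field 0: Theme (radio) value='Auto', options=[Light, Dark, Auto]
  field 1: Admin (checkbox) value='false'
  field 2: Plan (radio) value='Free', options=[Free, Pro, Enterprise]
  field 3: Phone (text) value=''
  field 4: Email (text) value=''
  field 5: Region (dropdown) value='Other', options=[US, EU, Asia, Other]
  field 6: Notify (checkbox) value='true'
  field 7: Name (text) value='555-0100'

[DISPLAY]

> Theme:      ( ) Light  ( ) Dark  (●) Auto                     
  Admin:      [ ]                                               
  Plan:       (●) Free  ( ) Pro  ( ) Enterprise                 
  Phone:      [                                                ]
  Email:      [                                                ]
  Region:     [Other                                          ▼]
  Notify:     [x]                                               
  Name:       [555-0100                                        ]
                                                                
                                                                
                                                                
                                                                
                                                                
                                                                
                                                                
                                                                
                                                                


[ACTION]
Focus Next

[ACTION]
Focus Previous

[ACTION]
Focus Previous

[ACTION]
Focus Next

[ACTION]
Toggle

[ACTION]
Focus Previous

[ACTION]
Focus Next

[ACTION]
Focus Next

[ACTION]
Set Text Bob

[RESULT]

  Theme:      ( ) Light  ( ) Dark  (●) Auto                     
> Admin:      [ ]                                               
  Plan:       (●) Free  ( ) Pro  ( ) Enterprise                 
  Phone:      [                                                ]
  Email:      [                                                ]
  Region:     [Other                                          ▼]
  Notify:     [x]                                               
  Name:       [555-0100                                        ]
                                                                
                                                                
                                                                
                                                                
                                                                
                                                                
                                                                
                                                                
                                                                


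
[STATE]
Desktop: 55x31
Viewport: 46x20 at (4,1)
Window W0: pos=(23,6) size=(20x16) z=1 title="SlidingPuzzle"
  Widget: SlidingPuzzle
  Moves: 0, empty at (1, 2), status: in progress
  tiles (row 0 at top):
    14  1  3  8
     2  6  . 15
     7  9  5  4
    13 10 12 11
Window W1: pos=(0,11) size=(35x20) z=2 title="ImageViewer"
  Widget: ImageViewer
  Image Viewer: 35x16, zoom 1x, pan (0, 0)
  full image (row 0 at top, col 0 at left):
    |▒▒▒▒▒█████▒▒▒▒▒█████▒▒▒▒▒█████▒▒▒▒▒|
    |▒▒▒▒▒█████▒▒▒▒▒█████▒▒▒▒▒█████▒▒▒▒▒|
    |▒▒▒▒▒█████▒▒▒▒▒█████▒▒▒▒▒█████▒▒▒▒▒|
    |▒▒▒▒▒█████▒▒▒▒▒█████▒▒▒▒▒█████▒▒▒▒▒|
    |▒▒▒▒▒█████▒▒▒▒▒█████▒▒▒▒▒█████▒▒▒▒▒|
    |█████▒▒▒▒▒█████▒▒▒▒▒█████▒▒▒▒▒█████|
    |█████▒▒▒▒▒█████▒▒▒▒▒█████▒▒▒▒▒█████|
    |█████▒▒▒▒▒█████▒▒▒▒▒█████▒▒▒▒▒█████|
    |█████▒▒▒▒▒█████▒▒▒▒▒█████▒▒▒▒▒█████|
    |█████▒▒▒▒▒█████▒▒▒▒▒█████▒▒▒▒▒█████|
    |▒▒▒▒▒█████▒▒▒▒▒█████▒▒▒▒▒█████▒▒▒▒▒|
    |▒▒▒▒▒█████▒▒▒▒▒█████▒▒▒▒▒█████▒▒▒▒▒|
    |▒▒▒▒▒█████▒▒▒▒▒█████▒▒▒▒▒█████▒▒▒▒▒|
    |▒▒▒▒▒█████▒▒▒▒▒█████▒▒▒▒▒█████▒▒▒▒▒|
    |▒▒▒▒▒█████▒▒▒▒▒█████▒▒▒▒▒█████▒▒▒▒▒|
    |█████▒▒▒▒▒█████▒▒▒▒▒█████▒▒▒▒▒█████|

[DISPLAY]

                                              
                                              
                                              
                                              
                                              
                   ┏━━━━━━━━━━━━━━━━━━┓       
                   ┃ SlidingPuzzle    ┃       
                   ┠──────────────────┨       
                   ┃┌────┬────┬────┬──┃       
                   ┃│ 14 │  1 │  3 │  ┃       
━━━━━━━━━━━━━━━━━━━━━━━━━━━━━━┓────┼──┃       
ageViewer                     ┃    │ 1┃       
──────────────────────────────┨────┼──┃       
▒▒█████▒▒▒▒▒█████▒▒▒▒▒█████▒▒▒┃  5 │  ┃       
▒▒█████▒▒▒▒▒█████▒▒▒▒▒█████▒▒▒┃────┼──┃       
▒▒█████▒▒▒▒▒█████▒▒▒▒▒█████▒▒▒┃ 12 │ 1┃       
▒▒█████▒▒▒▒▒█████▒▒▒▒▒█████▒▒▒┃────┴──┃       
▒▒█████▒▒▒▒▒█████▒▒▒▒▒█████▒▒▒┃       ┃       
██▒▒▒▒▒█████▒▒▒▒▒█████▒▒▒▒▒███┃       ┃       
██▒▒▒▒▒█████▒▒▒▒▒█████▒▒▒▒▒███┃       ┃       


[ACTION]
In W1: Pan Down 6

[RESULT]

                                              
                                              
                                              
                                              
                                              
                   ┏━━━━━━━━━━━━━━━━━━┓       
                   ┃ SlidingPuzzle    ┃       
                   ┠──────────────────┨       
                   ┃┌────┬────┬────┬──┃       
                   ┃│ 14 │  1 │  3 │  ┃       
━━━━━━━━━━━━━━━━━━━━━━━━━━━━━━┓────┼──┃       
ageViewer                     ┃    │ 1┃       
──────────────────────────────┨────┼──┃       
██▒▒▒▒▒█████▒▒▒▒▒█████▒▒▒▒▒███┃  5 │  ┃       
██▒▒▒▒▒█████▒▒▒▒▒█████▒▒▒▒▒███┃────┼──┃       
██▒▒▒▒▒█████▒▒▒▒▒█████▒▒▒▒▒███┃ 12 │ 1┃       
██▒▒▒▒▒█████▒▒▒▒▒█████▒▒▒▒▒███┃────┴──┃       
▒▒█████▒▒▒▒▒█████▒▒▒▒▒█████▒▒▒┃       ┃       
▒▒█████▒▒▒▒▒█████▒▒▒▒▒█████▒▒▒┃       ┃       
▒▒█████▒▒▒▒▒█████▒▒▒▒▒█████▒▒▒┃       ┃       


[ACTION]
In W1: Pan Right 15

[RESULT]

                                              
                                              
                                              
                                              
                                              
                   ┏━━━━━━━━━━━━━━━━━━┓       
                   ┃ SlidingPuzzle    ┃       
                   ┠──────────────────┨       
                   ┃┌────┬────┬────┬──┃       
                   ┃│ 14 │  1 │  3 │  ┃       
━━━━━━━━━━━━━━━━━━━━━━━━━━━━━━┓────┼──┃       
ageViewer                     ┃    │ 1┃       
──────────────────────────────┨────┼──┃       
▒▒█████▒▒▒▒▒█████             ┃  5 │  ┃       
▒▒█████▒▒▒▒▒█████             ┃────┼──┃       
▒▒█████▒▒▒▒▒█████             ┃ 12 │ 1┃       
▒▒█████▒▒▒▒▒█████             ┃────┴──┃       
██▒▒▒▒▒█████▒▒▒▒▒             ┃       ┃       
██▒▒▒▒▒█████▒▒▒▒▒             ┃       ┃       
██▒▒▒▒▒█████▒▒▒▒▒             ┃       ┃       


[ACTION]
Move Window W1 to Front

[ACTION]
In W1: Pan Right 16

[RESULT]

                                              
                                              
                                              
                                              
                                              
                   ┏━━━━━━━━━━━━━━━━━━┓       
                   ┃ SlidingPuzzle    ┃       
                   ┠──────────────────┨       
                   ┃┌────┬────┬────┬──┃       
                   ┃│ 14 │  1 │  3 │  ┃       
━━━━━━━━━━━━━━━━━━━━━━━━━━━━━━┓────┼──┃       
ageViewer                     ┃    │ 1┃       
──────────────────────────────┨────┼──┃       
█                             ┃  5 │  ┃       
█                             ┃────┼──┃       
█                             ┃ 12 │ 1┃       
█                             ┃────┴──┃       
▒                             ┃       ┃       
▒                             ┃       ┃       
▒                             ┃       ┃       
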